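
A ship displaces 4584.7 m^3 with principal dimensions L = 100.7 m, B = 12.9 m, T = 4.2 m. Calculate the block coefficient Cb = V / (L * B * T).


Formula: Cb = V / (L * B * T)
Step 1 — L * B * T = 100.7 * 12.9 * 4.2 = 5455.926 m^3
Step 2 — Cb = 4584.7 / 5455.926 ≈ 0.84032 (5 s.f.)

0.84032


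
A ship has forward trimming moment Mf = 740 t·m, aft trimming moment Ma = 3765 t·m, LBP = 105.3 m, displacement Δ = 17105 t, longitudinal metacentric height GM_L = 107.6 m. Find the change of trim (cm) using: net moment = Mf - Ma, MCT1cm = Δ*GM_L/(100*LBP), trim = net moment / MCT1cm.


Formula: net trimming moment = Mf - Ma; MCT1cm = Δ*GM_L/(100*LBP); trim = net moment / MCT1cm
Step 1 — net trimming moment = 740 - 3765 = -3025 t·m
Step 2 — MCT1cm = 17105 * 107.6 / (100 * 105.3) = 174.7861 t·m/cm
Step 3 — trim = -3025 / 174.7861 ≈ -17.307 cm (5 s.f.)

-17.307 cm


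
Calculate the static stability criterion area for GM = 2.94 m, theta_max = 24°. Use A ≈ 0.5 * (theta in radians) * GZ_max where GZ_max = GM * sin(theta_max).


Formula: GZ_max = GM * sin(theta); Area = 0.5 * theta_rad * GZ_max
Step 1 — GZ_max = 2.94 * sin(24°) = 2.94 * 0.406737 = 1.195807 m
Step 2 — theta_rad = 24 * pi/180 = 0.418879 rad
Step 3 — Area = 0.5 * 0.418879 * 1.195807 ≈ 0.25045 m·rad (5 s.f.)

0.25045 m·rad


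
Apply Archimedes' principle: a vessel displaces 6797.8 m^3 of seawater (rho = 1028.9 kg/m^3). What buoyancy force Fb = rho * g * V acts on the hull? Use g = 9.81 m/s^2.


Formula: Fb = rho * g * V
Substituting: Fb = 1028.9 * 9.81 * 6797.8
Intermediate: 1028.9 * 9.81 = 10093.509
Result: Fb = 10093.509 * 6797.8 ≈ 68614000 N (5 s.f.)

68614000 N


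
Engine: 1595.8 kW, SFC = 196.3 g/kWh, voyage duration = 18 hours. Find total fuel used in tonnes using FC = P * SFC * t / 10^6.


Formula: FC (tonnes) = P * SFC * t / 1,000,000
Step 1 — P * SFC * t = 1595.8 * 196.3 * 18 = 5638599.72 g
Step 2 — FC (tonnes) = 5638599.72 / 1,000,000 ≈ 5.6386 tonnes (5 s.f.)

5.6386 tonnes


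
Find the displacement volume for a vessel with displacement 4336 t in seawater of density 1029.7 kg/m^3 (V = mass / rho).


Formula: V = mass / rho
Step 1 — convert tonnes to kg: 4336 t * 1000 = 4336000 kg
Step 2 — V = 4336000 / 1029.7 ≈ 4210.9 m^3 (5 s.f.)

4210.9 m^3


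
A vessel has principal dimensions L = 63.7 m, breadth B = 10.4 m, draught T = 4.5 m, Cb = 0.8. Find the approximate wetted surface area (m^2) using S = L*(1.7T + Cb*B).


Formula: S = 1.7*L*T + V/T with V = Cb*L*B*T, i.e. S = L * (1.7*T + Cb*B)
Step 1 — 1.7*T = 1.7 * 4.5 = 7.65 m
Step 2 — Cb*B = 0.8 * 10.4 = 8.32 m
Step 3 — 1.7*T + Cb*B = 7.65 + 8.32 = 15.97 m
Step 4 — S = 63.7 * 15.97 ≈ 1017.3 m^2 (5 s.f.)

1017.3 m^2


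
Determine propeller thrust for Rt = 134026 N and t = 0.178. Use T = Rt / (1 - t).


Formula: T = Rt / (1 - t)
Step 1 — (1 - t) = 1 - 0.178 = 0.822
Step 2 — T = 134026 / 0.822 ≈ 163050 N (5 s.f.)

163050 N


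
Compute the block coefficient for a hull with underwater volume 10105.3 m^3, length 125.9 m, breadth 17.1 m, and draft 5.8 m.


Formula: Cb = V / (L * B * T)
Step 1 — L * B * T = 125.9 * 17.1 * 5.8 = 12486.762 m^3
Step 2 — Cb = 10105.3 / 12486.762 ≈ 0.80928 (5 s.f.)

0.80928


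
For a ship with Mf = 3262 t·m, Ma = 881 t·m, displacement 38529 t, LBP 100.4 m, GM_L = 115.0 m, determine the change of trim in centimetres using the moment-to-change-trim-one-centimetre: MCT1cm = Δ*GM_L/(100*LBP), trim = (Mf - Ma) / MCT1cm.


Formula: net trimming moment = Mf - Ma; MCT1cm = Δ*GM_L/(100*LBP); trim = net moment / MCT1cm
Step 1 — net trimming moment = 3262 - 881 = 2381 t·m
Step 2 — MCT1cm = 38529 * 115.0 / (100 * 100.4) = 441.3182 t·m/cm
Step 3 — trim = 2381 / 441.3182 ≈ 5.3952 cm (5 s.f.)

5.3952 cm


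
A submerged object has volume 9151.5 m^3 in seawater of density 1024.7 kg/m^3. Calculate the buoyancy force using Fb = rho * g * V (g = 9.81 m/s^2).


Formula: Fb = rho * g * V
Substituting: Fb = 1024.7 * 9.81 * 9151.5
Intermediate: 1024.7 * 9.81 = 10052.307
Result: Fb = 10052.307 * 9151.5 ≈ 91994000 N (5 s.f.)

91994000 N


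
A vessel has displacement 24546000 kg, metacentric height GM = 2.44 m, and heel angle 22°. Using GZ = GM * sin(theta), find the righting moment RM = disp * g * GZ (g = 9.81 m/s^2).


Formula: GZ = GM * sin(theta); RM = disp * g * GZ
Step 1 — GZ = 2.44 * sin(22°) = 2.44 * 0.374607 = 0.914041 m
Step 2 — RM = 24546000 * 9.81 * 0.914041 ≈ 220100000 N·m (5 s.f.)

220100000 N·m


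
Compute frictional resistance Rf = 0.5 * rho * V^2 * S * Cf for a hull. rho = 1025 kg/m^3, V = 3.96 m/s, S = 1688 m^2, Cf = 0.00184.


Formula: Rf = 0.5 * rho * V^2 * S * Cf
Step 1 — V^2 = 3.96^2 = 15.6816
Step 2 — 0.5 * rho * V^2 = 0.5 * 1025 * 15.6816 = 8036.82
Step 3 — Rf = 8036.82 * 1688 * 0.00184 ≈ 24962 N (5 s.f.)

24962 N


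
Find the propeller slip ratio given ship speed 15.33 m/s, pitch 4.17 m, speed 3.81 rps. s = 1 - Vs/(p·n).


Formula: s = 1 - Vs / (p * n)
Step 1 — p * n = 4.17 * 3.81 = 15.8877
Step 2 — Vs / (p*n) = 15.33 / 15.8877 = 0.964897 (6 d.p.)
Step 3 — s = 1 - 0.964897 = 0.035103

0.035103


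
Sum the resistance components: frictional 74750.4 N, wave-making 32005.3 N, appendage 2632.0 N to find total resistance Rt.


Formula: Rt = Rf + Rw + Ra
Substituting: Rt = 74750.4 + 32005.3 + 2632.0
Result: Rt = 109387.7 N

109387.7 N


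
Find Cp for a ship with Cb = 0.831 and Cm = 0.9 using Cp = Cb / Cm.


Formula: Cp = Cb / Cm
Substituting: Cp = 0.831 / 0.9
Result: Cp ≈ 0.92333 (5 s.f.)

0.92333


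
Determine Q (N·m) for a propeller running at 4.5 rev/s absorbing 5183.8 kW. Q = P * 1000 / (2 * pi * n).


Formula: Q = P_W / (2 * pi * n)
Step 1 — P_W = 5183.8 kW * 1000 = 5183800.0 W
Step 2 — 2 * pi * n = 2 * pi * 4.5 = 28.274334
Step 3 — Q = 5183800.0 / 28.274334 ≈ 183340 N·m (5 s.f.)

183340 N·m


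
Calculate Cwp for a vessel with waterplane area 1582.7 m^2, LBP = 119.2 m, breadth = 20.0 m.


Formula: Cwp = Aw / (L * B)
Step 1 — L * B = 119.2 * 20.0 = 2384.0 m^2
Step 2 — Cwp = 1582.7 / 2384.0 ≈ 0.66388 (5 s.f.)

0.66388


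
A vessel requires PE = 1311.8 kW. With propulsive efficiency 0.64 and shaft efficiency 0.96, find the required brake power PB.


Formula: PB = PE / (eta_D * eta_S)
Step 1 — combined efficiency = eta_D * eta_S = 0.64 * 0.96 = 0.6144
Step 2 — PB = 1311.8 / 0.6144 ≈ 2135.1 kW (5 s.f.)

2135.1 kW


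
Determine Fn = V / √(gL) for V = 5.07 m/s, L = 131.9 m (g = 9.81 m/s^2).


Formula: Fn = V / sqrt(g * L)
Step 1 — g * L = 9.81 * 131.9 = 1293.939
Step 2 — sqrt(g * L) = sqrt(1293.939) = 35.971364
Step 3 — Fn = 5.07 / 35.971364 ≈ 0.14095 (5 s.f.)

0.14095


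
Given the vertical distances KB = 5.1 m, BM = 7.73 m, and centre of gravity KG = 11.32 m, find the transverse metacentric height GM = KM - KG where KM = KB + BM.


Formula: GM = KB + BM - KG
Step 1 — KM = KB + BM = 5.1 + 7.73 = 12.83 m
Step 2 — GM = KM - KG = 12.83 - 11.32 = 1.51 m

1.51 m


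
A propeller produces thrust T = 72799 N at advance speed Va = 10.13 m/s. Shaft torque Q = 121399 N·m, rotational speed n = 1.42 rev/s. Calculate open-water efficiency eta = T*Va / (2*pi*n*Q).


Formula: eta = T * Va / (2 * pi * n * Q)
Step 1 — numerator = T * Va = 72799 * 10.13 = 737453.87
Step 2 — 2 * pi * n = 2 * pi * 1.42 = 8.922123
Step 3 — denominator = 8.922123 * 121399 = 1083136.81
Step 4 — eta = 737453.87 / 1083136.81 ≈ 0.68085 (5 s.f.)

0.68085


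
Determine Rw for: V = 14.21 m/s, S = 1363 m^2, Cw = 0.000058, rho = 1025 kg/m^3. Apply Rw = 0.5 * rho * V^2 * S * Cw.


Formula: Rw = 0.5 * rho * V^2 * S * Cw
Step 1 — V^2 = 14.21^2 = 201.9241
Step 2 — 0.5 * rho * V^2 = 0.5 * 1025 * 201.9241 = 103486.10125
Step 3 — Rw = 103486.10125 * 1363 * 0.000058 ≈ 8181.0 N (5 s.f.)

8181.0 N


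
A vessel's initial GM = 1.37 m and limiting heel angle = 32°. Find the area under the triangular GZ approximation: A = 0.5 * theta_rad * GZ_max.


Formula: GZ_max = GM * sin(theta); Area = 0.5 * theta_rad * GZ_max
Step 1 — GZ_max = 1.37 * sin(32°) = 1.37 * 0.529919 = 0.725989 m
Step 2 — theta_rad = 32 * pi/180 = 0.558505 rad
Step 3 — Area = 0.5 * 0.558505 * 0.725989 ≈ 0.20273 m·rad (5 s.f.)

0.20273 m·rad


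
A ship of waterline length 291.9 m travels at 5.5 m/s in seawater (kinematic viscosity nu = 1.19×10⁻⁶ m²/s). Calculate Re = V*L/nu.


Formula: Re = V * L / nu
Step 1 — V * L = 5.5 * 291.9 = 1605.45 m^2/s
Step 2 — Re = 1605.45 / 1.19e-6 = 1.35e+09

1.35e+09


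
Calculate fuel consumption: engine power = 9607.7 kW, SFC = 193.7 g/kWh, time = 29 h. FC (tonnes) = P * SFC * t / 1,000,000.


Formula: FC (tonnes) = P * SFC * t / 1,000,000
Step 1 — P * SFC * t = 9607.7 * 193.7 * 29 = 53969333.21 g
Step 2 — FC (tonnes) = 53969333.21 / 1,000,000 ≈ 53.969 tonnes (5 s.f.)

53.969 tonnes


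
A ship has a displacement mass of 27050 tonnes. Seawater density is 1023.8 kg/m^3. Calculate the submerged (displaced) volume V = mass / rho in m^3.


Formula: V = mass / rho
Step 1 — convert tonnes to kg: 27050 t * 1000 = 27050000 kg
Step 2 — V = 27050000 / 1023.8 ≈ 26421 m^3 (5 s.f.)

26421 m^3


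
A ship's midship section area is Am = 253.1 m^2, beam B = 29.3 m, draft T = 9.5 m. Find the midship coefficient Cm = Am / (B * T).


Formula: Cm = Am / (B * T)
Step 1 — B * T = 29.3 * 9.5 = 278.35 m^2
Step 2 — Cm = 253.1 / 278.35 ≈ 0.90929 (5 s.f.)

0.90929


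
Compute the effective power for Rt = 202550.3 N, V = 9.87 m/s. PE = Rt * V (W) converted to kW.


Formula: PE = Rt * V / 1000 (kW)
Step 1 — PE (W) = 202550.3 * 9.87 = 1999171.461 W
Step 2 — PE (kW) = 1999171.461 / 1000 ≈ 1999.2 kW (5 s.f.)

1999.2 kW


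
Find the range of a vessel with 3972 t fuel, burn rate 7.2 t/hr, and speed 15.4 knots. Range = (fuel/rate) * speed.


Formula: endurance = fuel / rate; range = endurance * speed
Step 1 — endurance = 3972 / 7.2 = 551.6667 hours
Step 2 — range = 551.6667 * 15.4 ≈ 8495.7 nautical miles (5 s.f.)

8495.7 NM


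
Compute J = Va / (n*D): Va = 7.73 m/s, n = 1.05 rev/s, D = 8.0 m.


Formula: J = Va / (n * D)
Step 1 — n * D = 1.05 * 8.0 = 8.4
Step 2 — J = 7.73 / 8.4 ≈ 0.92024 (5 s.f.)

0.92024


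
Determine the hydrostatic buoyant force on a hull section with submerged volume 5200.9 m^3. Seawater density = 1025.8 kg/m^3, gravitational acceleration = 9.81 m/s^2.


Formula: Fb = rho * g * V
Substituting: Fb = 1025.8 * 9.81 * 5200.9
Intermediate: 1025.8 * 9.81 = 10063.098
Result: Fb = 10063.098 * 5200.9 ≈ 52337000 N (5 s.f.)

52337000 N


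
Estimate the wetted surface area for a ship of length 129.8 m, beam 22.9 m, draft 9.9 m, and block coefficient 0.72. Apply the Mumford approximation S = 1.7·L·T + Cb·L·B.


Formula: S = 1.7*L*T + V/T with V = Cb*L*B*T, i.e. S = L * (1.7*T + Cb*B)
Step 1 — 1.7*T = 1.7 * 9.9 = 16.83 m
Step 2 — Cb*B = 0.72 * 22.9 = 16.488 m
Step 3 — 1.7*T + Cb*B = 16.83 + 16.488 = 33.318 m
Step 4 — S = 129.8 * 33.318 ≈ 4324.7 m^2 (5 s.f.)

4324.7 m^2


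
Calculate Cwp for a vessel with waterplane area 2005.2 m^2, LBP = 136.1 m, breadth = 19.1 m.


Formula: Cwp = Aw / (L * B)
Step 1 — L * B = 136.1 * 19.1 = 2599.51 m^2
Step 2 — Cwp = 2005.2 / 2599.51 ≈ 0.77138 (5 s.f.)

0.77138


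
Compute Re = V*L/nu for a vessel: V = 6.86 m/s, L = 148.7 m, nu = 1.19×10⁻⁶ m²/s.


Formula: Re = V * L / nu
Step 1 — V * L = 6.86 * 148.7 = 1020.082 m^2/s
Step 2 — Re = 1020.082 / 1.19e-6 = 8.57e+08

8.57e+08


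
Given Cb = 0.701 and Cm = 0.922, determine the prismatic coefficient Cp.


Formula: Cp = Cb / Cm
Substituting: Cp = 0.701 / 0.922
Result: Cp ≈ 0.76030 (5 s.f.)

0.76030


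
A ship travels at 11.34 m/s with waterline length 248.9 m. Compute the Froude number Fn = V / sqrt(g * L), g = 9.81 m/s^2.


Formula: Fn = V / sqrt(g * L)
Step 1 — g * L = 9.81 * 248.9 = 2441.709
Step 2 — sqrt(g * L) = sqrt(2441.709) = 49.413652
Step 3 — Fn = 11.34 / 49.413652 ≈ 0.22949 (5 s.f.)

0.22949


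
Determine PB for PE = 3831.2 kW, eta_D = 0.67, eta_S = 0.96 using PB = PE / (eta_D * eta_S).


Formula: PB = PE / (eta_D * eta_S)
Step 1 — combined efficiency = eta_D * eta_S = 0.67 * 0.96 = 0.6432
Step 2 — PB = 3831.2 / 0.6432 ≈ 5956.5 kW (5 s.f.)

5956.5 kW


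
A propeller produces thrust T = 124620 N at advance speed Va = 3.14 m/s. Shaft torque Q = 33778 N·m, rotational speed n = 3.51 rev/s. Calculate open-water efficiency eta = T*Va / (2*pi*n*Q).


Formula: eta = T * Va / (2 * pi * n * Q)
Step 1 — numerator = T * Va = 124620 * 3.14 = 391306.8
Step 2 — 2 * pi * n = 2 * pi * 3.51 = 22.05398
Step 3 — denominator = 22.05398 * 33778 = 744939.34
Step 4 — eta = 391306.8 / 744939.34 ≈ 0.52529 (5 s.f.)

0.52529


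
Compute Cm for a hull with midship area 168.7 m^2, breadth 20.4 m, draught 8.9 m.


Formula: Cm = Am / (B * T)
Step 1 — B * T = 20.4 * 8.9 = 181.56 m^2
Step 2 — Cm = 168.7 / 181.56 ≈ 0.92917 (5 s.f.)

0.92917


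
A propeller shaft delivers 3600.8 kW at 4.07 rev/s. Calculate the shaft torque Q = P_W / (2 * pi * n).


Formula: Q = P_W / (2 * pi * n)
Step 1 — P_W = 3600.8 kW * 1000 = 3600800.0 W
Step 2 — 2 * pi * n = 2 * pi * 4.07 = 25.572564
Step 3 — Q = 3600800.0 / 25.572564 ≈ 140810 N·m (5 s.f.)

140810 N·m


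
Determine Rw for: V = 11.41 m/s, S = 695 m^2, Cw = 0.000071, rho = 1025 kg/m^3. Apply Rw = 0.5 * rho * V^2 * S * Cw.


Formula: Rw = 0.5 * rho * V^2 * S * Cw
Step 1 — V^2 = 11.41^2 = 130.1881
Step 2 — 0.5 * rho * V^2 = 0.5 * 1025 * 130.1881 = 66721.40125
Step 3 — Rw = 66721.40125 * 695 * 0.000071 ≈ 3292.4 N (5 s.f.)

3292.4 N


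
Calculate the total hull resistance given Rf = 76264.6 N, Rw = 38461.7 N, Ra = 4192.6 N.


Formula: Rt = Rf + Rw + Ra
Substituting: Rt = 76264.6 + 38461.7 + 4192.6
Result: Rt = 118918.9 N

118918.9 N


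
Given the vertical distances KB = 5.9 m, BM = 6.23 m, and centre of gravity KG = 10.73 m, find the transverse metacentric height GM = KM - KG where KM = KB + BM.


Formula: GM = KB + BM - KG
Step 1 — KM = KB + BM = 5.9 + 6.23 = 12.13 m
Step 2 — GM = KM - KG = 12.13 - 10.73 = 1.4 m

1.4 m


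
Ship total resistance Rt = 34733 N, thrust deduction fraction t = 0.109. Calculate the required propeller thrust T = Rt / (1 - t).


Formula: T = Rt / (1 - t)
Step 1 — (1 - t) = 1 - 0.109 = 0.891
Step 2 — T = 34733 / 0.891 ≈ 38982 N (5 s.f.)

38982 N


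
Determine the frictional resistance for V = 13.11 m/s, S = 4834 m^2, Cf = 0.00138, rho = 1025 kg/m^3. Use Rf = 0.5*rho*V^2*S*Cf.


Formula: Rf = 0.5 * rho * V^2 * S * Cf
Step 1 — V^2 = 13.11^2 = 171.8721
Step 2 — 0.5 * rho * V^2 = 0.5 * 1025 * 171.8721 = 88084.45125
Step 3 — Rf = 88084.45125 * 4834 * 0.00138 ≈ 587600 N (5 s.f.)

587600 N


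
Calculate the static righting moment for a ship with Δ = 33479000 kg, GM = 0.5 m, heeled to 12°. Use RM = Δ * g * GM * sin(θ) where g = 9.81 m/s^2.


Formula: GZ = GM * sin(theta); RM = disp * g * GZ
Step 1 — GZ = 0.5 * sin(12°) = 0.5 * 0.207912 = 0.103956 m
Step 2 — RM = 33479000 * 9.81 * 0.103956 ≈ 34142000 N·m (5 s.f.)

34142000 N·m


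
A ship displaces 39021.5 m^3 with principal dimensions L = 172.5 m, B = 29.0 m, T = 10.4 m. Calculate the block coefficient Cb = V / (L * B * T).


Formula: Cb = V / (L * B * T)
Step 1 — L * B * T = 172.5 * 29.0 * 10.4 = 52026.0 m^3
Step 2 — Cb = 39021.5 / 52026.0 ≈ 0.75004 (5 s.f.)

0.75004


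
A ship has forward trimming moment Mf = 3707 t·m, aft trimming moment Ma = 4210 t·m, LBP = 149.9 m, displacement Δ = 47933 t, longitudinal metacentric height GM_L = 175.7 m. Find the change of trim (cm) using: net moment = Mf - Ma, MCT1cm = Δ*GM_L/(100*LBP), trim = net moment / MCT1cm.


Formula: net trimming moment = Mf - Ma; MCT1cm = Δ*GM_L/(100*LBP); trim = net moment / MCT1cm
Step 1 — net trimming moment = 3707 - 4210 = -503 t·m
Step 2 — MCT1cm = 47933 * 175.7 / (100 * 149.9) = 561.8298 t·m/cm
Step 3 — trim = -503 / 561.8298 ≈ -0.89529 cm (5 s.f.)

-0.89529 cm


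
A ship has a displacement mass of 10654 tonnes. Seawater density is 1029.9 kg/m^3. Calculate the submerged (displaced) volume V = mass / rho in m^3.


Formula: V = mass / rho
Step 1 — convert tonnes to kg: 10654 t * 1000 = 10654000 kg
Step 2 — V = 10654000 / 1029.9 ≈ 10345 m^3 (5 s.f.)

10345 m^3


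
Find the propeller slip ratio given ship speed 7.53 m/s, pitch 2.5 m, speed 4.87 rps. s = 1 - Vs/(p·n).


Formula: s = 1 - Vs / (p * n)
Step 1 — p * n = 2.5 * 4.87 = 12.175
Step 2 — Vs / (p*n) = 7.53 / 12.175 = 0.61848 (6 d.p.)
Step 3 — s = 1 - 0.61848 = 0.38152

0.38152


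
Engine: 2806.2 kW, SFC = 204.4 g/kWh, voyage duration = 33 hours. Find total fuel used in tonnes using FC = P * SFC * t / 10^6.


Formula: FC (tonnes) = P * SFC * t / 1,000,000
Step 1 — P * SFC * t = 2806.2 * 204.4 * 33 = 18928380.24 g
Step 2 — FC (tonnes) = 18928380.24 / 1,000,000 ≈ 18.928 tonnes (5 s.f.)

18.928 tonnes


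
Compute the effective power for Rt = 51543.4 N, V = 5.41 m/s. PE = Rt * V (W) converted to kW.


Formula: PE = Rt * V / 1000 (kW)
Step 1 — PE (W) = 51543.4 * 5.41 = 278849.794 W
Step 2 — PE (kW) = 278849.794 / 1000 ≈ 278.85 kW (5 s.f.)

278.85 kW


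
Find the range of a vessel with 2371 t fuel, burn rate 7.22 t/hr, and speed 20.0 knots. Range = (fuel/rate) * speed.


Formula: endurance = fuel / rate; range = endurance * speed
Step 1 — endurance = 2371 / 7.22 = 328.3934 hours
Step 2 — range = 328.3934 * 20.0 ≈ 6567.9 nautical miles (5 s.f.)

6567.9 NM


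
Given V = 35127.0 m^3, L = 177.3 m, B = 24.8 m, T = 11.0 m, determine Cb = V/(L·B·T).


Formula: Cb = V / (L * B * T)
Step 1 — L * B * T = 177.3 * 24.8 * 11.0 = 48367.44 m^3
Step 2 — Cb = 35127.0 / 48367.44 ≈ 0.72625 (5 s.f.)

0.72625


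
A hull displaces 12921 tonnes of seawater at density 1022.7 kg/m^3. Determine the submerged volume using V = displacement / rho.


Formula: V = mass / rho
Step 1 — convert tonnes to kg: 12921 t * 1000 = 12921000 kg
Step 2 — V = 12921000 / 1022.7 ≈ 12634 m^3 (5 s.f.)

12634 m^3


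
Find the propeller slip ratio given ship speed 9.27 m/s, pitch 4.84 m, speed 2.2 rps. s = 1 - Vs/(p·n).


Formula: s = 1 - Vs / (p * n)
Step 1 — p * n = 4.84 * 2.2 = 10.648
Step 2 — Vs / (p*n) = 9.27 / 10.648 = 0.870586 (6 d.p.)
Step 3 — s = 1 - 0.870586 = 0.129414

0.129414


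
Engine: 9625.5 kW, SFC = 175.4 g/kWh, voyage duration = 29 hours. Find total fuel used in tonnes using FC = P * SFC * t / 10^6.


Formula: FC (tonnes) = P * SFC * t / 1,000,000
Step 1 — P * SFC * t = 9625.5 * 175.4 * 29 = 48961068.3 g
Step 2 — FC (tonnes) = 48961068.3 / 1,000,000 ≈ 48.961 tonnes (5 s.f.)

48.961 tonnes


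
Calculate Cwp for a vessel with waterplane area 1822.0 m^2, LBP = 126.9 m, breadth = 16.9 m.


Formula: Cwp = Aw / (L * B)
Step 1 — L * B = 126.9 * 16.9 = 2144.61 m^2
Step 2 — Cwp = 1822.0 / 2144.61 ≈ 0.84957 (5 s.f.)

0.84957


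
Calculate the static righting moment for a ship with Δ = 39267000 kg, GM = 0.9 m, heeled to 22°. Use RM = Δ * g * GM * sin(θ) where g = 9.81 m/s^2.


Formula: GZ = GM * sin(theta); RM = disp * g * GZ
Step 1 — GZ = 0.9 * sin(22°) = 0.9 * 0.374607 = 0.337146 m
Step 2 — RM = 39267000 * 9.81 * 0.337146 ≈ 129870000 N·m (5 s.f.)

129870000 N·m


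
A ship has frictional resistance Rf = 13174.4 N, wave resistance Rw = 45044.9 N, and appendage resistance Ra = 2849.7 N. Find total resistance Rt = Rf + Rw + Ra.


Formula: Rt = Rf + Rw + Ra
Substituting: Rt = 13174.4 + 45044.9 + 2849.7
Result: Rt = 61069.0 N

61069.0 N


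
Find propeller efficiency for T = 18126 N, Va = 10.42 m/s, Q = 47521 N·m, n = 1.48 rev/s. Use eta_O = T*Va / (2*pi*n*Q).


Formula: eta = T * Va / (2 * pi * n * Q)
Step 1 — numerator = T * Va = 18126 * 10.42 = 188872.92
Step 2 — 2 * pi * n = 2 * pi * 1.48 = 9.299114
Step 3 — denominator = 9.299114 * 47521 = 441903.2
Step 4 — eta = 188872.92 / 441903.2 ≈ 0.42741 (5 s.f.)

0.42741


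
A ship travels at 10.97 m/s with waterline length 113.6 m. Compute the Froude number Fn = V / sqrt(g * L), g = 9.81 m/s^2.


Formula: Fn = V / sqrt(g * L)
Step 1 — g * L = 9.81 * 113.6 = 1114.416
Step 2 — sqrt(g * L) = sqrt(1114.416) = 33.38287
Step 3 — Fn = 10.97 / 33.38287 ≈ 0.32861 (5 s.f.)

0.32861


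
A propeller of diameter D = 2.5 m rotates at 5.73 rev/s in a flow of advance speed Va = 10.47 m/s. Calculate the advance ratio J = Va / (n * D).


Formula: J = Va / (n * D)
Step 1 — n * D = 5.73 * 2.5 = 14.325
Step 2 — J = 10.47 / 14.325 ≈ 0.73089 (5 s.f.)

0.73089


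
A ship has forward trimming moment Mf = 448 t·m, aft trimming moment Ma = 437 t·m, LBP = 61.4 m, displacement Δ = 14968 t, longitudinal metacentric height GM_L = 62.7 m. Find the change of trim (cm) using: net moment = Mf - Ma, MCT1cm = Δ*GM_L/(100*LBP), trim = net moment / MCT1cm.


Formula: net trimming moment = Mf - Ma; MCT1cm = Δ*GM_L/(100*LBP); trim = net moment / MCT1cm
Step 1 — net trimming moment = 448 - 437 = 11 t·m
Step 2 — MCT1cm = 14968 * 62.7 / (100 * 61.4) = 152.8491 t·m/cm
Step 3 — trim = 11 / 152.8491 ≈ 0.071966 cm (5 s.f.)

0.071966 cm


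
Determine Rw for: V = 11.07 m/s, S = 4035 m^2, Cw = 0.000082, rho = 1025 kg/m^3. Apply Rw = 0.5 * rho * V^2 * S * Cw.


Formula: Rw = 0.5 * rho * V^2 * S * Cw
Step 1 — V^2 = 11.07^2 = 122.5449
Step 2 — 0.5 * rho * V^2 = 0.5 * 1025 * 122.5449 = 62804.26125
Step 3 — Rw = 62804.26125 * 4035 * 0.000082 ≈ 20780 N (5 s.f.)

20780 N


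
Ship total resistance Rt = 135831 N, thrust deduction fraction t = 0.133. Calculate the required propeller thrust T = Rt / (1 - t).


Formula: T = Rt / (1 - t)
Step 1 — (1 - t) = 1 - 0.133 = 0.867
Step 2 — T = 135831 / 0.867 ≈ 156670 N (5 s.f.)

156670 N


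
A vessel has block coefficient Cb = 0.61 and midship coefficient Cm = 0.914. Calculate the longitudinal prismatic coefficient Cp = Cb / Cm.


Formula: Cp = Cb / Cm
Substituting: Cp = 0.61 / 0.914
Result: Cp ≈ 0.66740 (5 s.f.)

0.66740


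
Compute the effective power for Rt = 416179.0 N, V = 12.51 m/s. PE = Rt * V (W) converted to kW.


Formula: PE = Rt * V / 1000 (kW)
Step 1 — PE (W) = 416179.0 * 12.51 = 5206399.29 W
Step 2 — PE (kW) = 5206399.29 / 1000 ≈ 5206.4 kW (5 s.f.)

5206.4 kW


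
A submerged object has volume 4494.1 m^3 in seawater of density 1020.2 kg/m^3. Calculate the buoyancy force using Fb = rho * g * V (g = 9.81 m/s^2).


Formula: Fb = rho * g * V
Substituting: Fb = 1020.2 * 9.81 * 4494.1
Intermediate: 1020.2 * 9.81 = 10008.162
Result: Fb = 10008.162 * 4494.1 ≈ 44978000 N (5 s.f.)

44978000 N


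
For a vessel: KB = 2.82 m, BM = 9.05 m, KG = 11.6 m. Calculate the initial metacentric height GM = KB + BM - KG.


Formula: GM = KB + BM - KG
Step 1 — KM = KB + BM = 2.82 + 9.05 = 11.87 m
Step 2 — GM = KM - KG = 11.87 - 11.6 = 0.27 m

0.27 m


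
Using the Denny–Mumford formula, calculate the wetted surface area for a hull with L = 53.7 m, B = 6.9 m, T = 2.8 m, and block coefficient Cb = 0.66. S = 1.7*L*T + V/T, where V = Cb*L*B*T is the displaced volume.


Formula: S = 1.7*L*T + V/T with V = Cb*L*B*T, i.e. S = L * (1.7*T + Cb*B)
Step 1 — 1.7*T = 1.7 * 2.8 = 4.76 m
Step 2 — Cb*B = 0.66 * 6.9 = 4.554 m
Step 3 — 1.7*T + Cb*B = 4.76 + 4.554 = 9.314 m
Step 4 — S = 53.7 * 9.314 ≈ 500.16 m^2 (5 s.f.)

500.16 m^2


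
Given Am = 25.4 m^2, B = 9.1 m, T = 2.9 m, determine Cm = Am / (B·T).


Formula: Cm = Am / (B * T)
Step 1 — B * T = 9.1 * 2.9 = 26.39 m^2
Step 2 — Cm = 25.4 / 26.39 ≈ 0.96249 (5 s.f.)

0.96249


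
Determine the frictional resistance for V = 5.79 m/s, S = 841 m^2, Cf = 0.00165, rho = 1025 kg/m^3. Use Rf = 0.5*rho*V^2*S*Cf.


Formula: Rf = 0.5 * rho * V^2 * S * Cf
Step 1 — V^2 = 5.79^2 = 33.5241
Step 2 — 0.5 * rho * V^2 = 0.5 * 1025 * 33.5241 = 17181.10125
Step 3 — Rf = 17181.10125 * 841 * 0.00165 ≈ 23841 N (5 s.f.)

23841 N


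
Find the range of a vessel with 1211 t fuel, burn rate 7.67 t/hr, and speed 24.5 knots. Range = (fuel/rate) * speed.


Formula: endurance = fuel / rate; range = endurance * speed
Step 1 — endurance = 1211 / 7.67 = 157.8879 hours
Step 2 — range = 157.8879 * 24.5 ≈ 3868.3 nautical miles (5 s.f.)

3868.3 NM


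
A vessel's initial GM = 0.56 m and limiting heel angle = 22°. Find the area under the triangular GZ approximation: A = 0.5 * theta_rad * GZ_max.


Formula: GZ_max = GM * sin(theta); Area = 0.5 * theta_rad * GZ_max
Step 1 — GZ_max = 0.56 * sin(22°) = 0.56 * 0.374607 = 0.20978 m
Step 2 — theta_rad = 22 * pi/180 = 0.383972 rad
Step 3 — Area = 0.5 * 0.383972 * 0.20978 ≈ 0.040275 m·rad (5 s.f.)

0.040275 m·rad


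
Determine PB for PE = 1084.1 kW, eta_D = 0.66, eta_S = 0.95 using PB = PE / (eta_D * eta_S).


Formula: PB = PE / (eta_D * eta_S)
Step 1 — combined efficiency = eta_D * eta_S = 0.66 * 0.95 = 0.627
Step 2 — PB = 1084.1 / 0.627 ≈ 1729.0 kW (5 s.f.)

1729.0 kW


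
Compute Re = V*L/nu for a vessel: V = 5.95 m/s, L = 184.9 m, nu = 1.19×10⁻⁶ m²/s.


Formula: Re = V * L / nu
Step 1 — V * L = 5.95 * 184.9 = 1100.155 m^2/s
Step 2 — Re = 1100.155 / 1.19e-6 = 9.24e+08

9.24e+08


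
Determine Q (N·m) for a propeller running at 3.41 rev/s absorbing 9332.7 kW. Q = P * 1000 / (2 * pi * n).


Formula: Q = P_W / (2 * pi * n)
Step 1 — P_W = 9332.7 kW * 1000 = 9332700.0 W
Step 2 — 2 * pi * n = 2 * pi * 3.41 = 21.425662
Step 3 — Q = 9332700.0 / 21.425662 ≈ 435590 N·m (5 s.f.)

435590 N·m


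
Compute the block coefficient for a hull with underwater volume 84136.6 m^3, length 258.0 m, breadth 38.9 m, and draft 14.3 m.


Formula: Cb = V / (L * B * T)
Step 1 — L * B * T = 258.0 * 38.9 * 14.3 = 143517.66 m^3
Step 2 — Cb = 84136.6 / 143517.66 ≈ 0.58625 (5 s.f.)

0.58625


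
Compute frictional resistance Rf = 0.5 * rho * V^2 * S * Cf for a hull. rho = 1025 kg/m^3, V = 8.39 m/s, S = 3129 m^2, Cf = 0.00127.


Formula: Rf = 0.5 * rho * V^2 * S * Cf
Step 1 — V^2 = 8.39^2 = 70.3921
Step 2 — 0.5 * rho * V^2 = 0.5 * 1025 * 70.3921 = 36075.95125
Step 3 — Rf = 36075.95125 * 3129 * 0.00127 ≈ 143360 N (5 s.f.)

143360 N


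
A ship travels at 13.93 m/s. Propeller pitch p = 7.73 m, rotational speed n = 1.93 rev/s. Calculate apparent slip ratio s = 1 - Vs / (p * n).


Formula: s = 1 - Vs / (p * n)
Step 1 — p * n = 7.73 * 1.93 = 14.9189
Step 2 — Vs / (p*n) = 13.93 / 14.9189 = 0.933715 (6 d.p.)
Step 3 — s = 1 - 0.933715 = 0.066285

0.066285


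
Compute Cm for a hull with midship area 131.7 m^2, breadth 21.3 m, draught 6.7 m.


Formula: Cm = Am / (B * T)
Step 1 — B * T = 21.3 * 6.7 = 142.71 m^2
Step 2 — Cm = 131.7 / 142.71 ≈ 0.92285 (5 s.f.)

0.92285


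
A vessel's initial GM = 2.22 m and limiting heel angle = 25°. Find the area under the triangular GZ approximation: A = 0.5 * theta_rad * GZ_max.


Formula: GZ_max = GM * sin(theta); Area = 0.5 * theta_rad * GZ_max
Step 1 — GZ_max = 2.22 * sin(25°) = 2.22 * 0.422618 = 0.938212 m
Step 2 — theta_rad = 25 * pi/180 = 0.436332 rad
Step 3 — Area = 0.5 * 0.436332 * 0.938212 ≈ 0.20469 m·rad (5 s.f.)

0.20469 m·rad


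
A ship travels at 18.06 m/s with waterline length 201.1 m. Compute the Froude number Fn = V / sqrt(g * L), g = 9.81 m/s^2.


Formula: Fn = V / sqrt(g * L)
Step 1 — g * L = 9.81 * 201.1 = 1972.791
Step 2 — sqrt(g * L) = sqrt(1972.791) = 44.416112
Step 3 — Fn = 18.06 / 44.416112 ≈ 0.40661 (5 s.f.)

0.40661


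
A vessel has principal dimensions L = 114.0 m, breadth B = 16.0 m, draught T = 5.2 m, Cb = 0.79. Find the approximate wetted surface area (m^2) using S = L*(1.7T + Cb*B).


Formula: S = 1.7*L*T + V/T with V = Cb*L*B*T, i.e. S = L * (1.7*T + Cb*B)
Step 1 — 1.7*T = 1.7 * 5.2 = 8.84 m
Step 2 — Cb*B = 0.79 * 16.0 = 12.64 m
Step 3 — 1.7*T + Cb*B = 8.84 + 12.64 = 21.48 m
Step 4 — S = 114.0 * 21.48 ≈ 2448.7 m^2 (5 s.f.)

2448.7 m^2


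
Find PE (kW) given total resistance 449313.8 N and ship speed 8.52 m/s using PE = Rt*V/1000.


Formula: PE = Rt * V / 1000 (kW)
Step 1 — PE (W) = 449313.8 * 8.52 = 3828153.576 W
Step 2 — PE (kW) = 3828153.576 / 1000 ≈ 3828.2 kW (5 s.f.)

3828.2 kW


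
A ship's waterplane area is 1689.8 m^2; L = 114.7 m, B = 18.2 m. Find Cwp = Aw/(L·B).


Formula: Cwp = Aw / (L * B)
Step 1 — L * B = 114.7 * 18.2 = 2087.54 m^2
Step 2 — Cwp = 1689.8 / 2087.54 ≈ 0.80947 (5 s.f.)

0.80947


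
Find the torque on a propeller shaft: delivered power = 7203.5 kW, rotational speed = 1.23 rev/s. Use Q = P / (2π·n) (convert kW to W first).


Formula: Q = P_W / (2 * pi * n)
Step 1 — P_W = 7203.5 kW * 1000 = 7203500.0 W
Step 2 — 2 * pi * n = 2 * pi * 1.23 = 7.728318
Step 3 — Q = 7203500.0 / 7.728318 ≈ 932090 N·m (5 s.f.)

932090 N·m


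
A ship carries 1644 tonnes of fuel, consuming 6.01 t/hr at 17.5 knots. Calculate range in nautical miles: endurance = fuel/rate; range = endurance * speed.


Formula: endurance = fuel / rate; range = endurance * speed
Step 1 — endurance = 1644 / 6.01 = 273.5441 hours
Step 2 — range = 273.5441 * 17.5 ≈ 4787.0 nautical miles (5 s.f.)

4787.0 NM


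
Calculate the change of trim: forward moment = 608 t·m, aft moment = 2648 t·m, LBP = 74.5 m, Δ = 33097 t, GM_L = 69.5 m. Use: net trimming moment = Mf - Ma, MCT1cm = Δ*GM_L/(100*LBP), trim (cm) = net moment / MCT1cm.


Formula: net trimming moment = Mf - Ma; MCT1cm = Δ*GM_L/(100*LBP); trim = net moment / MCT1cm
Step 1 — net trimming moment = 608 - 2648 = -2040 t·m
Step 2 — MCT1cm = 33097 * 69.5 / (100 * 74.5) = 308.7572 t·m/cm
Step 3 — trim = -2040 / 308.7572 ≈ -6.6071 cm (5 s.f.)

-6.6071 cm


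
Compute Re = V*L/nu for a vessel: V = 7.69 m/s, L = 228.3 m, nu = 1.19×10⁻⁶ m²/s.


Formula: Re = V * L / nu
Step 1 — V * L = 7.69 * 228.3 = 1755.627 m^2/s
Step 2 — Re = 1755.627 / 1.19e-6 = 1.48e+09

1.48e+09


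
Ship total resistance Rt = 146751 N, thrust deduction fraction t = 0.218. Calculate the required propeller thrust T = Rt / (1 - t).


Formula: T = Rt / (1 - t)
Step 1 — (1 - t) = 1 - 0.218 = 0.782
Step 2 — T = 146751 / 0.782 ≈ 187660 N (5 s.f.)

187660 N


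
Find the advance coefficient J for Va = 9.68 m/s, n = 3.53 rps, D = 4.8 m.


Formula: J = Va / (n * D)
Step 1 — n * D = 3.53 * 4.8 = 16.944
Step 2 — J = 9.68 / 16.944 ≈ 0.57129 (5 s.f.)

0.57129


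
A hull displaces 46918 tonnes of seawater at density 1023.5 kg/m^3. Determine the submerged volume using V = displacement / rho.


Formula: V = mass / rho
Step 1 — convert tonnes to kg: 46918 t * 1000 = 46918000 kg
Step 2 — V = 46918000 / 1023.5 ≈ 45841 m^3 (5 s.f.)

45841 m^3


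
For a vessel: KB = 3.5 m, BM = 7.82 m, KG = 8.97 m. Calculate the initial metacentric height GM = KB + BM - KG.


Formula: GM = KB + BM - KG
Step 1 — KM = KB + BM = 3.5 + 7.82 = 11.32 m
Step 2 — GM = KM - KG = 11.32 - 8.97 = 2.35 m

2.35 m


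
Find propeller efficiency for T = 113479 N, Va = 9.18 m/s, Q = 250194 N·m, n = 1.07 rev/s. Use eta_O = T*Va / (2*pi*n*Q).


Formula: eta = T * Va / (2 * pi * n * Q)
Step 1 — numerator = T * Va = 113479 * 9.18 = 1041737.22
Step 2 — 2 * pi * n = 2 * pi * 1.07 = 6.723008
Step 3 — denominator = 6.723008 * 250194 = 1682056.26
Step 4 — eta = 1041737.22 / 1682056.26 ≈ 0.61932 (5 s.f.)

0.61932


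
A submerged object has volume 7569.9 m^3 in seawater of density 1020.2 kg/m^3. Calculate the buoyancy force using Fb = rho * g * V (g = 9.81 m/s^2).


Formula: Fb = rho * g * V
Substituting: Fb = 1020.2 * 9.81 * 7569.9
Intermediate: 1020.2 * 9.81 = 10008.162
Result: Fb = 10008.162 * 7569.9 ≈ 75761000 N (5 s.f.)

75761000 N


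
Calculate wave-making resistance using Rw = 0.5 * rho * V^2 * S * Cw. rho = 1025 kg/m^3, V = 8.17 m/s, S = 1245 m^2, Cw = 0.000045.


Formula: Rw = 0.5 * rho * V^2 * S * Cw
Step 1 — V^2 = 8.17^2 = 66.7489
Step 2 — 0.5 * rho * V^2 = 0.5 * 1025 * 66.7489 = 34208.81125
Step 3 — Rw = 34208.81125 * 1245 * 0.000045 ≈ 1916.5 N (5 s.f.)

1916.5 N


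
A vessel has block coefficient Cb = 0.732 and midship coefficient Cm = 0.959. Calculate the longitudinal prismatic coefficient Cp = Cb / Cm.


Formula: Cp = Cb / Cm
Substituting: Cp = 0.732 / 0.959
Result: Cp ≈ 0.76330 (5 s.f.)

0.76330


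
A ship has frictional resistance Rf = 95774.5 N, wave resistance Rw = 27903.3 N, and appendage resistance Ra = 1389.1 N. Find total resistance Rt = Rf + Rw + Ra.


Formula: Rt = Rf + Rw + Ra
Substituting: Rt = 95774.5 + 27903.3 + 1389.1
Result: Rt = 125066.9 N

125066.9 N


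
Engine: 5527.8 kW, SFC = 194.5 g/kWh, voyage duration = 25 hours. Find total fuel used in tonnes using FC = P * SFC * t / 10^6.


Formula: FC (tonnes) = P * SFC * t / 1,000,000
Step 1 — P * SFC * t = 5527.8 * 194.5 * 25 = 26878927.5 g
Step 2 — FC (tonnes) = 26878927.5 / 1,000,000 ≈ 26.879 tonnes (5 s.f.)

26.879 tonnes


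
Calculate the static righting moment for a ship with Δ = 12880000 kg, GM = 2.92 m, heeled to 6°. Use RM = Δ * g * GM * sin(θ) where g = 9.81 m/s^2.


Formula: GZ = GM * sin(theta); RM = disp * g * GZ
Step 1 — GZ = 2.92 * sin(6°) = 2.92 * 0.104528 = 0.305222 m
Step 2 — RM = 12880000 * 9.81 * 0.305222 ≈ 38566000 N·m (5 s.f.)

38566000 N·m


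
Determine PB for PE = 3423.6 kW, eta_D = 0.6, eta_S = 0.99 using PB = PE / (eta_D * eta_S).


Formula: PB = PE / (eta_D * eta_S)
Step 1 — combined efficiency = eta_D * eta_S = 0.6 * 0.99 = 0.594
Step 2 — PB = 3423.6 / 0.594 ≈ 5763.6 kW (5 s.f.)

5763.6 kW


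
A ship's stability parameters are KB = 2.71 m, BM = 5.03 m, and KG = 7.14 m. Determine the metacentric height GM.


Formula: GM = KB + BM - KG
Step 1 — KM = KB + BM = 2.71 + 5.03 = 7.74 m
Step 2 — GM = KM - KG = 7.74 - 7.14 = 0.6 m

0.6 m


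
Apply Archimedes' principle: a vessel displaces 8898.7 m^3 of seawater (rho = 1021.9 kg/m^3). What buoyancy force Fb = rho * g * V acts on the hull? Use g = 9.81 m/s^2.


Formula: Fb = rho * g * V
Substituting: Fb = 1021.9 * 9.81 * 8898.7
Intermediate: 1021.9 * 9.81 = 10024.839
Result: Fb = 10024.839 * 8898.7 ≈ 89208000 N (5 s.f.)

89208000 N


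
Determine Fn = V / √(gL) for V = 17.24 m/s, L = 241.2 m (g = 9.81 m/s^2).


Formula: Fn = V / sqrt(g * L)
Step 1 — g * L = 9.81 * 241.2 = 2366.172
Step 2 — sqrt(g * L) = sqrt(2366.172) = 48.643314
Step 3 — Fn = 17.24 / 48.643314 ≈ 0.35442 (5 s.f.)

0.35442


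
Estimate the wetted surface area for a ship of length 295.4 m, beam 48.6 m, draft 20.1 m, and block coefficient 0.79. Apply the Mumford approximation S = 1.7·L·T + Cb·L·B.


Formula: S = 1.7*L*T + V/T with V = Cb*L*B*T, i.e. S = L * (1.7*T + Cb*B)
Step 1 — 1.7*T = 1.7 * 20.1 = 34.17 m
Step 2 — Cb*B = 0.79 * 48.6 = 38.394 m
Step 3 — 1.7*T + Cb*B = 34.17 + 38.394 = 72.564 m
Step 4 — S = 295.4 * 72.564 ≈ 21435 m^2 (5 s.f.)

21435 m^2


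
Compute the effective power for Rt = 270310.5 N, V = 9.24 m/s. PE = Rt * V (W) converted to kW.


Formula: PE = Rt * V / 1000 (kW)
Step 1 — PE (W) = 270310.5 * 9.24 = 2497669.02 W
Step 2 — PE (kW) = 2497669.02 / 1000 ≈ 2497.7 kW (5 s.f.)

2497.7 kW


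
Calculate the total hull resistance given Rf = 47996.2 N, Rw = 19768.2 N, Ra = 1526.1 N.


Formula: Rt = Rf + Rw + Ra
Substituting: Rt = 47996.2 + 19768.2 + 1526.1
Result: Rt = 69290.5 N

69290.5 N


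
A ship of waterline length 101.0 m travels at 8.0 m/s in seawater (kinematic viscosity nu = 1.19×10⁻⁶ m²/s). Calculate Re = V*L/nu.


Formula: Re = V * L / nu
Step 1 — V * L = 8.0 * 101.0 = 808.0 m^2/s
Step 2 — Re = 808.0 / 1.19e-6 = 6.79e+08

6.79e+08


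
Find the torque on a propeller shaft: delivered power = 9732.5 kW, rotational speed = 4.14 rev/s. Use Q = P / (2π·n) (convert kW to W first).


Formula: Q = P_W / (2 * pi * n)
Step 1 — P_W = 9732.5 kW * 1000 = 9732500.0 W
Step 2 — 2 * pi * n = 2 * pi * 4.14 = 26.012387
Step 3 — Q = 9732500.0 / 26.012387 ≈ 374150 N·m (5 s.f.)

374150 N·m


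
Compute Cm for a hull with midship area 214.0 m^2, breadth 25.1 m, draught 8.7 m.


Formula: Cm = Am / (B * T)
Step 1 — B * T = 25.1 * 8.7 = 218.37 m^2
Step 2 — Cm = 214.0 / 218.37 ≈ 0.97999 (5 s.f.)

0.97999


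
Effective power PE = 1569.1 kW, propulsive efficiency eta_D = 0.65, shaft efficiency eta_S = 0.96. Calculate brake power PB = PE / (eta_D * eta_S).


Formula: PB = PE / (eta_D * eta_S)
Step 1 — combined efficiency = eta_D * eta_S = 0.65 * 0.96 = 0.624
Step 2 — PB = 1569.1 / 0.624 ≈ 2514.6 kW (5 s.f.)

2514.6 kW


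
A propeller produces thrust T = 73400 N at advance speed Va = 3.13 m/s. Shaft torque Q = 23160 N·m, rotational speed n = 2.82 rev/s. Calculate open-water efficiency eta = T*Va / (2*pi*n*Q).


Formula: eta = T * Va / (2 * pi * n * Q)
Step 1 — numerator = T * Va = 73400 * 3.13 = 229742.0
Step 2 — 2 * pi * n = 2 * pi * 2.82 = 17.718583
Step 3 — denominator = 17.718583 * 23160 = 410362.38
Step 4 — eta = 229742.0 / 410362.38 ≈ 0.55985 (5 s.f.)

0.55985


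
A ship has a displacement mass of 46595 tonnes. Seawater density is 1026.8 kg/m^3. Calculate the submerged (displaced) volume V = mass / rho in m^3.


Formula: V = mass / rho
Step 1 — convert tonnes to kg: 46595 t * 1000 = 46595000 kg
Step 2 — V = 46595000 / 1026.8 ≈ 45379 m^3 (5 s.f.)

45379 m^3


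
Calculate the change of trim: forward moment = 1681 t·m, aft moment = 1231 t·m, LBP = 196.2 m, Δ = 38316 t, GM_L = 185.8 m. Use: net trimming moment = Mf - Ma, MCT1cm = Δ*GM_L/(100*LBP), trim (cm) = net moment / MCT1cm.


Formula: net trimming moment = Mf - Ma; MCT1cm = Δ*GM_L/(100*LBP); trim = net moment / MCT1cm
Step 1 — net trimming moment = 1681 - 1231 = 450 t·m
Step 2 — MCT1cm = 38316 * 185.8 / (100 * 196.2) = 362.8498 t·m/cm
Step 3 — trim = 450 / 362.8498 ≈ 1.2402 cm (5 s.f.)

1.2402 cm


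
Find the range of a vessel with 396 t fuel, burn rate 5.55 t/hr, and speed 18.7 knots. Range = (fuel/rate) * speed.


Formula: endurance = fuel / rate; range = endurance * speed
Step 1 — endurance = 396 / 5.55 = 71.3514 hours
Step 2 — range = 71.3514 * 18.7 ≈ 1334.3 nautical miles (5 s.f.)

1334.3 NM


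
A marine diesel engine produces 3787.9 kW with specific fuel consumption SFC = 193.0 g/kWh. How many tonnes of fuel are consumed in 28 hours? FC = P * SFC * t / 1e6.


Formula: FC (tonnes) = P * SFC * t / 1,000,000
Step 1 — P * SFC * t = 3787.9 * 193.0 * 28 = 20469811.6 g
Step 2 — FC (tonnes) = 20469811.6 / 1,000,000 ≈ 20.470 tonnes (5 s.f.)

20.470 tonnes


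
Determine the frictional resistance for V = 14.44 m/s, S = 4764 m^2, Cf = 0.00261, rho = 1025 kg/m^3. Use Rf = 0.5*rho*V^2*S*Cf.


Formula: Rf = 0.5 * rho * V^2 * S * Cf
Step 1 — V^2 = 14.44^2 = 208.5136
Step 2 — 0.5 * rho * V^2 = 0.5 * 1025 * 208.5136 = 106863.22
Step 3 — Rf = 106863.22 * 4764 * 0.00261 ≈ 1328700 N (5 s.f.)

1328700 N


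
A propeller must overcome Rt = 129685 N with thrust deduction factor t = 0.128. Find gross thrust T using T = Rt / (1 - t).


Formula: T = Rt / (1 - t)
Step 1 — (1 - t) = 1 - 0.128 = 0.872
Step 2 — T = 129685 / 0.872 ≈ 148720 N (5 s.f.)

148720 N


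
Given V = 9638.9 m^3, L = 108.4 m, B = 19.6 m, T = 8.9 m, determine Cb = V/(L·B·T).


Formula: Cb = V / (L * B * T)
Step 1 — L * B * T = 108.4 * 19.6 * 8.9 = 18909.296 m^3
Step 2 — Cb = 9638.9 / 18909.296 ≈ 0.50974 (5 s.f.)

0.50974


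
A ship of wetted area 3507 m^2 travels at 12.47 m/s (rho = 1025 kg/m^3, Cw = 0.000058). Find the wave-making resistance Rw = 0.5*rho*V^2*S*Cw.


Formula: Rw = 0.5 * rho * V^2 * S * Cw
Step 1 — V^2 = 12.47^2 = 155.5009
Step 2 — 0.5 * rho * V^2 = 0.5 * 1025 * 155.5009 = 79694.21125
Step 3 — Rw = 79694.21125 * 3507 * 0.000058 ≈ 16210 N (5 s.f.)

16210 N
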